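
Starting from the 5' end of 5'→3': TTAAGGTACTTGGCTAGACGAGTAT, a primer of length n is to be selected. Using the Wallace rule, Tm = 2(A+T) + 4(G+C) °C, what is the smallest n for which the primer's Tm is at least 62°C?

n = 22

First 21 bases: TTAAGGTACTTGGCTAGACGA → Tm = 60°C (< 62°C)
First 22 bases: TTAAGGTACTTGGCTAGACGAG → Tm = 64°C (≥ 62°C)
Since every base adds ≥2°C, Tm only increases with n, so the threshold is first crossed at n = 22.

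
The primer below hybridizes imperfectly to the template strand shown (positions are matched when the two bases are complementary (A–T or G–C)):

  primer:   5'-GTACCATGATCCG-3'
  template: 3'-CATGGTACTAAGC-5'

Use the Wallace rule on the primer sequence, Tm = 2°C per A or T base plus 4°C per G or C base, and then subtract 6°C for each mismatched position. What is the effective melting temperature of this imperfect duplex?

Primer base counts: A=3, T=3, G=3, C=4 → A+T=6, G+C=7
Perfect-match Tm = 2(6) + 4(7) = 12 + 28 = 40°C
Mismatches (positions where the bases are not complementary): 1 (at position 11)
Effective Tm = 40 − 1×6 = 40 − 6 = 34°C

34°C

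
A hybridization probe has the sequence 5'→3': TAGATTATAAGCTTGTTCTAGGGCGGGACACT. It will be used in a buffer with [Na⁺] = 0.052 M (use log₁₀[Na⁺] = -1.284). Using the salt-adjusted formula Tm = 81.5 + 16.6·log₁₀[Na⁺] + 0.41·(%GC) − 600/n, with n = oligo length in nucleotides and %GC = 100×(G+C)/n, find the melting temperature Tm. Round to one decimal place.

Length n = 32. Base counts: C=5, A=8, G=9, T=10
G+C = 14, so %GC = 14/32 × 100 = 43.75%
Salt term: 16.6 × (-1.284) = -21.314
GC term: 0.41 × 43.75 = 17.938; length term: −600/32 = −18.75
Tm = 81.5 + (-21.314) + 17.938 − 18.75 = 59.374 → 59.4°C

59.4°C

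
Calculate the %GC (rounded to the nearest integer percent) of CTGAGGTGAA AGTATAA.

Scanning the sequence gives C=1, G=5, A=7, T=4.
G+C = 5 + 1 = 6 out of 17 bases
%GC = 6/17 × 100 = 35.29% ≈ 35%

35%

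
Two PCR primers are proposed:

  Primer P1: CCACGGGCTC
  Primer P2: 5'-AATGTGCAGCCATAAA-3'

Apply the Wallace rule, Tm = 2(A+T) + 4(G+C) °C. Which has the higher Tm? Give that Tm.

Primer P1: A+T=2, G+C=8 → Tm = 2(2)+4(8) = 36°C
Primer P2: A+T=10, G+C=6 → Tm = 2(10)+4(6) = 44°C
36°C vs 44°C → primer P2 is higher.

Primer P2, 44°C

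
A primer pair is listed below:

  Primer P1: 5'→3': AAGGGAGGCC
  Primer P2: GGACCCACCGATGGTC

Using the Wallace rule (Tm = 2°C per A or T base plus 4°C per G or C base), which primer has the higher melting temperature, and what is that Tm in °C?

Primer P1: A+T=3, G+C=7 → Tm = 2(3)+4(7) = 34°C
Primer P2: A+T=5, G+C=11 → Tm = 2(5)+4(11) = 54°C
34°C vs 54°C → primer P2 is higher.

Primer P2, 54°C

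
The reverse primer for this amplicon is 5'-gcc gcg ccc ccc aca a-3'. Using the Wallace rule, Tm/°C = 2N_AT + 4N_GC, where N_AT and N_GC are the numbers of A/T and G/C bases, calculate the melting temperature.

Counting bases: T=0, A=3, G=3, C=10
AT pairs contribute 3, GC pairs contribute 13.
Tm = 2(3) + 4(13) = 6 + 52 = 58°C

58°C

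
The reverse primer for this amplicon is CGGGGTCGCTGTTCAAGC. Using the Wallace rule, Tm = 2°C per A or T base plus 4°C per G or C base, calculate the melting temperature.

60°C

Scanning the sequence gives G=7, C=5, A=2, T=4.
So N_AT = 6 and N_GC = 12.
Tm = 2×6 + 4×12 = 60°C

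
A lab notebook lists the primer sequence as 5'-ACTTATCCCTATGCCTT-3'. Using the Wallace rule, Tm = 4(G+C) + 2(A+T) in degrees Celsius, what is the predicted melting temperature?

Counting bases: C=6, G=1, T=7, A=3
A+T = 10, G+C = 7
Tm = 2×10 + 4×7 = 48°C

48°C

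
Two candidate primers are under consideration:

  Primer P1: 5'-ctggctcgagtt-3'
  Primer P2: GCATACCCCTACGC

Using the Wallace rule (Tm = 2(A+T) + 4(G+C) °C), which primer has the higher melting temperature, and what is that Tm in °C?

Primer P2, 46°C

Primer P1: A+T=5, G+C=7 → Tm = 2(5)+4(7) = 38°C
Primer P2: A+T=5, G+C=9 → Tm = 2(5)+4(9) = 46°C
38°C vs 46°C → primer P2 is higher.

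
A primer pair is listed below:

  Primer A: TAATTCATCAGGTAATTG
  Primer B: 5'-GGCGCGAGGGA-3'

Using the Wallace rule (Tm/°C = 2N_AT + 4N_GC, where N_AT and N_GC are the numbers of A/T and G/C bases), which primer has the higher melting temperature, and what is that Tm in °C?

Primer A, 46°C

Primer A: A+T=13, G+C=5 → Tm = 2(13)+4(5) = 46°C
Primer B: A+T=2, G+C=9 → Tm = 2(2)+4(9) = 40°C
46°C vs 40°C → primer A is higher.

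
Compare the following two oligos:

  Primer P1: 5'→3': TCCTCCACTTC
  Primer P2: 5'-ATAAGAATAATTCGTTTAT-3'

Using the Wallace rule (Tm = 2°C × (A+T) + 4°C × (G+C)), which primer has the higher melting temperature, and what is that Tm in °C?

Primer P2, 44°C

Primer P1: A+T=5, G+C=6 → Tm = 2(5)+4(6) = 34°C
Primer P2: A+T=16, G+C=3 → Tm = 2(16)+4(3) = 44°C
34°C vs 44°C → primer P2 is higher.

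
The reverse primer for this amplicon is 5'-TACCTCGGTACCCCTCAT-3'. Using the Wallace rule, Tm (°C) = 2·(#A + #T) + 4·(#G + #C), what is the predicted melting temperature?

56°C

Counting bases: G=2, T=5, C=8, A=3
So N_AT = 8 and N_GC = 10.
Tm = 2×8 + 4×10 = 56°C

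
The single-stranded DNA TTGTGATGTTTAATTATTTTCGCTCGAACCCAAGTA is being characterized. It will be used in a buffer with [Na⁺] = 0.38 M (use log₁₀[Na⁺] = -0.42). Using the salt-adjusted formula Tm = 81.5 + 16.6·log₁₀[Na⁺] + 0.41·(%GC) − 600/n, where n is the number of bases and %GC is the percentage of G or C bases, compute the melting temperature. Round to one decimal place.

Length n = 36. Base counts: G=6, T=15, A=9, C=6
G+C = 12, so %GC = 12/36 × 100 = 33.333%
Salt term: 16.6 × (-0.42) = -6.972
GC term: 0.41 × 33.333 = 13.667; length term: −600/36 = −16.667
Tm = 81.5 + (-6.972) + 13.667 − 16.667 = 71.528 → 71.5°C

71.5°C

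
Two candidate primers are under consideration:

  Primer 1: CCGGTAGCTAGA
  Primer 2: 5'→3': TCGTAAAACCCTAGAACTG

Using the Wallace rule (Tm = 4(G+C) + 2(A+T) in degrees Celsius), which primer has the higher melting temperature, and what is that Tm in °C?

Primer 2, 54°C

Primer 1: A+T=5, G+C=7 → Tm = 2(5)+4(7) = 38°C
Primer 2: A+T=11, G+C=8 → Tm = 2(11)+4(8) = 54°C
38°C vs 54°C → primer 2 is higher.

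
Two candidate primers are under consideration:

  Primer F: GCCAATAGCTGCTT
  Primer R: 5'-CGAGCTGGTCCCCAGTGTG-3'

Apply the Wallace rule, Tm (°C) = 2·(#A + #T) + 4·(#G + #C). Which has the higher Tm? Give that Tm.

Primer R, 64°C

Primer F: A+T=7, G+C=7 → Tm = 2(7)+4(7) = 42°C
Primer R: A+T=6, G+C=13 → Tm = 2(6)+4(13) = 64°C
42°C vs 64°C → primer R is higher.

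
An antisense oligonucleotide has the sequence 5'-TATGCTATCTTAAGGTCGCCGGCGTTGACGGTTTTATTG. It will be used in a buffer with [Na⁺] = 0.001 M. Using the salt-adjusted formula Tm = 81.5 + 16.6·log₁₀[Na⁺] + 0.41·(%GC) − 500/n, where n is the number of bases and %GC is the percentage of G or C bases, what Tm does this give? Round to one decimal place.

37.8°C

Length n = 39. A=6, G=11, T=15, C=7
G+C = 18, so %GC = 18/39 × 100 = 46.154%
Salt term: 16.6 × (-3) = -49.8
GC term: 0.41 × 46.154 = 18.923; length term: −500/39 = −12.821
Tm = 81.5 + (-49.8) + 18.923 − 12.821 = 37.802 → 37.8°C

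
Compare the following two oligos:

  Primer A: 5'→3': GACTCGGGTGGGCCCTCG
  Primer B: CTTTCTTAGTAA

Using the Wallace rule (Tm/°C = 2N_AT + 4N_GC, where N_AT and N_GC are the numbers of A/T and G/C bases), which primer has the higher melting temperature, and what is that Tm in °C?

Primer A: A+T=4, G+C=14 → Tm = 2(4)+4(14) = 64°C
Primer B: A+T=9, G+C=3 → Tm = 2(9)+4(3) = 30°C
64°C vs 30°C → primer A is higher.

Primer A, 64°C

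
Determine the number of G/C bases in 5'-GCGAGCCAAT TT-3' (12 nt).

Base counts: C=3, G=3, A=3, T=3
G+C = 3 + 3 = 6

6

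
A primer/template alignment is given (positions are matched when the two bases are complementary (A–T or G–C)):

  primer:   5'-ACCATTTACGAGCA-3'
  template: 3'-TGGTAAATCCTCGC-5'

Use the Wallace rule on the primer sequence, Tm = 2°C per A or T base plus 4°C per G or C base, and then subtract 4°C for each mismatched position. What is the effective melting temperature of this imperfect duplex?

Primer base counts: A=5, T=3, G=2, C=4 → A+T=8, G+C=6
Perfect-match Tm = 2(8) + 4(6) = 16 + 24 = 40°C
Mismatches (positions where the bases are not complementary): 2 (at positions 9, 14)
Effective Tm = 40 − 2×4 = 40 − 8 = 32°C

32°C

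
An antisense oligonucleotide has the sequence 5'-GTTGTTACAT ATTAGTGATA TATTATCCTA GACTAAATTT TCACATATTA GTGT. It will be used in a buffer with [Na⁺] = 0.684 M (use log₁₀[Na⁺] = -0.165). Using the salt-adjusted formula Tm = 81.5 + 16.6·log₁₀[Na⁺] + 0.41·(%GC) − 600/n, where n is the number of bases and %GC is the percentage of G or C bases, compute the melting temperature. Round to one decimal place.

Length n = 54. T=24, C=6, G=7, A=17
G+C = 13, so %GC = 13/54 × 100 = 24.074%
Salt term: 16.6 × (-0.165) = -2.739
GC term: 0.41 × 24.074 = 9.87; length term: −600/54 = −11.111
Tm = 81.5 + (-2.739) + 9.87 − 11.111 = 77.52 → 77.5°C

77.5°C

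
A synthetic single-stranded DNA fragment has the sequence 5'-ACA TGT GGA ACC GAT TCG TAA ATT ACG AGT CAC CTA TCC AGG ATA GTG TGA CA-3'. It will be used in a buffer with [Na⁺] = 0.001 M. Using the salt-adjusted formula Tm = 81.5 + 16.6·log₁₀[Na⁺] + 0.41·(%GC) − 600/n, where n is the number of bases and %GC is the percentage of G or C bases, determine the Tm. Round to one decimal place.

Length n = 53. Base counts: A=17, G=12, T=13, C=11
G+C = 23, so %GC = 23/53 × 100 = 43.396%
Salt term: 16.6 × (-3) = -49.8
GC term: 0.41 × 43.396 = 17.792; length term: −600/53 = −11.321
Tm = 81.5 + (-49.8) + 17.792 − 11.321 = 38.171 → 38.2°C

38.2°C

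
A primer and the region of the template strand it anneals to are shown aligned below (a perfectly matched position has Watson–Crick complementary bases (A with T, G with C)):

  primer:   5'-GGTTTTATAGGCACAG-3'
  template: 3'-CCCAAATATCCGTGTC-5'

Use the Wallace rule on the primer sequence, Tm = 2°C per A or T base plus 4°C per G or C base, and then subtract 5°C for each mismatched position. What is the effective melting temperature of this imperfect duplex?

41°C

Primer base counts: A=4, T=5, G=5, C=2 → A+T=9, G+C=7
Perfect-match Tm = 2(9) + 4(7) = 18 + 28 = 46°C
Mismatches (positions where the bases are not complementary): 1 (at position 3)
Effective Tm = 46 − 1×5 = 46 − 5 = 41°C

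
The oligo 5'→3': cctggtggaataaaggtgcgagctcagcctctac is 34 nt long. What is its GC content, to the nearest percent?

56%

Scanning the sequence gives T=7, C=9, A=8, G=10.
G+C = 10 + 9 = 19 out of 34 bases
%GC = 19/34 × 100 = 55.88% ≈ 56%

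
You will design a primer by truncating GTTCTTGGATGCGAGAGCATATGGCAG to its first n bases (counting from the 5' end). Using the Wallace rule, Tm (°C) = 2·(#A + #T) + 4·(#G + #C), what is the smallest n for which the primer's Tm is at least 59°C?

First 19 bases: GTTCTTGGATGCGAGAGCA → Tm = 58°C (< 59°C)
First 20 bases: GTTCTTGGATGCGAGAGCAT → Tm = 60°C (≥ 59°C)
Since every base adds ≥2°C, Tm only increases with n, so the threshold is first crossed at n = 20.

n = 20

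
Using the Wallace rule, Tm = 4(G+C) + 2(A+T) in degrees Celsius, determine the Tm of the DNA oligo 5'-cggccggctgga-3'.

Counting bases: T=1, C=4, G=6, A=1
So N_AT = 2 and N_GC = 10.
Tm = 2(2) + 4(10) = 4 + 40 = 44°C

44°C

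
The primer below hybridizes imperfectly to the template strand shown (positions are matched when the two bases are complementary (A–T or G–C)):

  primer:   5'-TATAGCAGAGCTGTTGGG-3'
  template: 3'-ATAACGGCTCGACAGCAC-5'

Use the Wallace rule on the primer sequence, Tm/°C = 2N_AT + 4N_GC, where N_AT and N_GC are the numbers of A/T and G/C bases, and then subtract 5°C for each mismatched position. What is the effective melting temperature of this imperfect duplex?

34°C

Primer base counts: A=4, T=5, G=7, C=2 → A+T=9, G+C=9
Perfect-match Tm = 2(9) + 4(9) = 18 + 36 = 54°C
Mismatches (positions where the bases are not complementary): 4 (at positions 4, 7, 15, 17)
Effective Tm = 54 − 4×5 = 54 − 20 = 34°C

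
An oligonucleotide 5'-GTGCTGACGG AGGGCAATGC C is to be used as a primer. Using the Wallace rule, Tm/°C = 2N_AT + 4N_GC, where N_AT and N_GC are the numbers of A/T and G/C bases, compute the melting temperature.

Counting bases: A=4, G=9, C=5, T=3
So N_AT = 7 and N_GC = 14.
Tm = 4·14 + 2·7 = 56 + 14 = 70°C

70°C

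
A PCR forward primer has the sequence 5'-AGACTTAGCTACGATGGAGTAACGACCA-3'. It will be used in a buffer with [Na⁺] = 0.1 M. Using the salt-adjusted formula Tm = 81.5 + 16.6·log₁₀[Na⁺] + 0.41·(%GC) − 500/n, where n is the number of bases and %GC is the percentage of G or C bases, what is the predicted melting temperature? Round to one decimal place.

66.1°C

Length n = 28. Base counts: G=7, T=5, A=10, C=6
G+C = 13, so %GC = 13/28 × 100 = 46.429%
Salt term: 16.6 × (-1) = -16.6
GC term: 0.41 × 46.429 = 19.036; length term: −500/28 = −17.857
Tm = 81.5 + (-16.6) + 19.036 − 17.857 = 66.079 → 66.1°C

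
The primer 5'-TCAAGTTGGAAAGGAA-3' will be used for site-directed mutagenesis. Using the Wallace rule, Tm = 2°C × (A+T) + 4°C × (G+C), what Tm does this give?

C=1, T=3, A=7, G=5
A+T = 10, G+C = 6
Tm = 4·6 + 2·10 = 24 + 20 = 44°C

44°C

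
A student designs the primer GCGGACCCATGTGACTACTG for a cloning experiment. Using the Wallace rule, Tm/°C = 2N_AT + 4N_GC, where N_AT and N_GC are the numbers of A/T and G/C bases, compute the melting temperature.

T=4, A=4, G=6, C=6
A+T = 8, G+C = 12
Tm = 4·12 + 2·8 = 48 + 16 = 64°C

64°C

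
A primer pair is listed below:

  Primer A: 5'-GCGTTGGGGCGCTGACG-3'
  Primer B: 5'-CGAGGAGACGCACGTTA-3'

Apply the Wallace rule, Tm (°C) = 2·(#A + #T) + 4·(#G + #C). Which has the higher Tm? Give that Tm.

Primer A: A+T=4, G+C=13 → Tm = 2(4)+4(13) = 60°C
Primer B: A+T=7, G+C=10 → Tm = 2(7)+4(10) = 54°C
60°C vs 54°C → primer A is higher.

Primer A, 60°C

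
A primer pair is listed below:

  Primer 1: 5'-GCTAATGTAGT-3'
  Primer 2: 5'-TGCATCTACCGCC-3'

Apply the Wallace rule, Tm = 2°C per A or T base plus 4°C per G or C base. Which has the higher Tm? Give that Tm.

Primer 2, 42°C

Primer 1: A+T=7, G+C=4 → Tm = 2(7)+4(4) = 30°C
Primer 2: A+T=5, G+C=8 → Tm = 2(5)+4(8) = 42°C
30°C vs 42°C → primer 2 is higher.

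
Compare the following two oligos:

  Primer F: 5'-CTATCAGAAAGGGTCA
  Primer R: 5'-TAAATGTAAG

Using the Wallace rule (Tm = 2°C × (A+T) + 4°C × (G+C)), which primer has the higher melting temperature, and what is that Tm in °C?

Primer F, 46°C

Primer F: A+T=9, G+C=7 → Tm = 2(9)+4(7) = 46°C
Primer R: A+T=8, G+C=2 → Tm = 2(8)+4(2) = 24°C
46°C vs 24°C → primer F is higher.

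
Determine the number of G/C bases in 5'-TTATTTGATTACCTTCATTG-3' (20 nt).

Counting bases: A=4, C=3, T=11, G=2
Total G or C: 2 + 3 = 5

5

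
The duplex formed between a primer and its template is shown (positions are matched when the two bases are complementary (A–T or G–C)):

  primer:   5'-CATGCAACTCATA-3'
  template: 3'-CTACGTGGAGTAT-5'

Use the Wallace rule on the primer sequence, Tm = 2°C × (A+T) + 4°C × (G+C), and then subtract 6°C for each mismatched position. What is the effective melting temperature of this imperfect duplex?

Primer base counts: A=5, T=3, G=1, C=4 → A+T=8, G+C=5
Perfect-match Tm = 2(8) + 4(5) = 16 + 20 = 36°C
Mismatches (positions where the bases are not complementary): 2 (at positions 1, 7)
Effective Tm = 36 − 2×6 = 36 − 12 = 24°C

24°C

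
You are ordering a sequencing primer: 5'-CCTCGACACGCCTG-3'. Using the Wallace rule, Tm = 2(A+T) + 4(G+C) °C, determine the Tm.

48°C

Base counts: G=3, A=2, C=7, T=2
AT pairs contribute 4, GC pairs contribute 10.
Tm = 2(4) + 4(10) = 8 + 40 = 48°C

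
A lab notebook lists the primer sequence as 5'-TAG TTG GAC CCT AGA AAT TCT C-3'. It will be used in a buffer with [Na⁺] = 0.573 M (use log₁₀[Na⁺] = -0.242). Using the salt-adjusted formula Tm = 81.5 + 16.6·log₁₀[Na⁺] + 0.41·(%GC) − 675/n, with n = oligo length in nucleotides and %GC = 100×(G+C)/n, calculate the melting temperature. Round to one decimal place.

63.6°C

Length n = 22. Counting bases: A=6, C=5, T=7, G=4
G+C = 9, so %GC = 9/22 × 100 = 40.909%
Salt term: 16.6 × (-0.242) = -4.017
GC term: 0.41 × 40.909 = 16.773; length term: −675/22 = −30.682
Tm = 81.5 + (-4.017) + 16.773 − 30.682 = 63.574 → 63.6°C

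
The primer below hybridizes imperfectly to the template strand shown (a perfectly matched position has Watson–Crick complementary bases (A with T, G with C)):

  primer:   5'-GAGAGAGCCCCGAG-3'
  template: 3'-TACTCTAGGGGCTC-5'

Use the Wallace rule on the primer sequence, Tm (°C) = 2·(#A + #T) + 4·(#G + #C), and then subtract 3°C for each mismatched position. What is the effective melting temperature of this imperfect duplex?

39°C

Primer base counts: A=4, T=0, G=6, C=4 → A+T=4, G+C=10
Perfect-match Tm = 2(4) + 4(10) = 8 + 40 = 48°C
Mismatches (positions where the bases are not complementary): 3 (at positions 1, 2, 7)
Effective Tm = 48 − 3×3 = 48 − 9 = 39°C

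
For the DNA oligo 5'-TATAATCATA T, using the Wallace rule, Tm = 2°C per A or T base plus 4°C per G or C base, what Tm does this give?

24°C

Counting bases: G=0, T=5, A=5, C=1
So N_AT = 10 and N_GC = 1.
Tm = 2×10 + 4×1 = 24°C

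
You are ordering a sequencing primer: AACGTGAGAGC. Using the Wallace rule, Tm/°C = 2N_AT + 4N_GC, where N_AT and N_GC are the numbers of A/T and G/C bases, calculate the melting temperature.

34°C

Counting bases: A=4, T=1, C=2, G=4
AT pairs contribute 5, GC pairs contribute 6.
Tm = 2×5 + 4×6 = 34°C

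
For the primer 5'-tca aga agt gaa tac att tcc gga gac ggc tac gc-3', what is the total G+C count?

17

C=8, G=9, T=7, A=11
Total G or C: 9 + 8 = 17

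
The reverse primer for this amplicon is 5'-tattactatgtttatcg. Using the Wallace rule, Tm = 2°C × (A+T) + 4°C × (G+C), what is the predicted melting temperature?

42°C

Base counts: T=9, G=2, A=4, C=2
AT pairs contribute 13, GC pairs contribute 4.
Tm = 2×13 + 4×4 = 42°C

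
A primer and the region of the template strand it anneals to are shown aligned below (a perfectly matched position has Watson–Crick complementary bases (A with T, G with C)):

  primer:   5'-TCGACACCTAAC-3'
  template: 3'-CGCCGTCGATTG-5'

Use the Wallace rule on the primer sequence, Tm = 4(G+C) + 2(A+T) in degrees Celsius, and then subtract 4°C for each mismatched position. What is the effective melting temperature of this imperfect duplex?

24°C

Primer base counts: A=4, T=2, G=1, C=5 → A+T=6, G+C=6
Perfect-match Tm = 2(6) + 4(6) = 12 + 24 = 36°C
Mismatches (positions where the bases are not complementary): 3 (at positions 1, 4, 7)
Effective Tm = 36 − 3×4 = 36 − 12 = 24°C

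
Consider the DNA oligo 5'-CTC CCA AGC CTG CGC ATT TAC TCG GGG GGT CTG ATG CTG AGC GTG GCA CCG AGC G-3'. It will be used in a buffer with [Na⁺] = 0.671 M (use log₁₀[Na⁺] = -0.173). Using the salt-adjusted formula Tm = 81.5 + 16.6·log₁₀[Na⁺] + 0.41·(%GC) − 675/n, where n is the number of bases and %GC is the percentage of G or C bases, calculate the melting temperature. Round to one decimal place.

Length n = 55. Counting bases: C=17, T=11, A=8, G=19
G+C = 36, so %GC = 36/55 × 100 = 65.455%
Salt term: 16.6 × (-0.173) = -2.872
GC term: 0.41 × 65.455 = 26.837; length term: −675/55 = −12.273
Tm = 81.5 + (-2.872) + 26.837 − 12.273 = 93.192 → 93.2°C

93.2°C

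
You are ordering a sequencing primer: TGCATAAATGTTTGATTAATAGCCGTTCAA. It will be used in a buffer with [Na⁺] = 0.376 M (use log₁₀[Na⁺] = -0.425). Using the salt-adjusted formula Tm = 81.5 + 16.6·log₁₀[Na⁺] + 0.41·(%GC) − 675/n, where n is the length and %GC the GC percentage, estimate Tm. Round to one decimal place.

64.2°C

Length n = 30. Base counts: C=4, A=10, G=5, T=11
G+C = 9, so %GC = 9/30 × 100 = 30%
Salt term: 16.6 × (-0.425) = -7.055
GC term: 0.41 × 30 = 12.3; length term: −675/30 = −22.5
Tm = 81.5 + (-7.055) + 12.3 − 22.5 = 64.245 → 64.2°C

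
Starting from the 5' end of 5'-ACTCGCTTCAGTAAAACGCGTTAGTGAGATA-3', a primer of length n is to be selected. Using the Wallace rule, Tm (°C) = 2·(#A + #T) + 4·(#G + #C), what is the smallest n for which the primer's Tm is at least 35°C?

n = 12

First 11 bases: ACTCGCTTCAG → Tm = 34°C (< 35°C)
First 12 bases: ACTCGCTTCAGT → Tm = 36°C (≥ 35°C)
Each additional base adds 2°C (A/T) or 4°C (G/C), so Tm is non-decreasing in n; n = 12 is the first length to reach 35°C.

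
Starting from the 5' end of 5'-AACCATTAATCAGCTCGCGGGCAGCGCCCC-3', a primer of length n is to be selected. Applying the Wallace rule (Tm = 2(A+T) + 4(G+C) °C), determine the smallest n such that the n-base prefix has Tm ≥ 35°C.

n = 14

First 13 bases: AACCATTAATCAG → Tm = 34°C (< 35°C)
First 14 bases: AACCATTAATCAGC → Tm = 38°C (≥ 35°C)
Each additional base adds 2°C (A/T) or 4°C (G/C), so Tm is non-decreasing in n; n = 14 is the first length to reach 35°C.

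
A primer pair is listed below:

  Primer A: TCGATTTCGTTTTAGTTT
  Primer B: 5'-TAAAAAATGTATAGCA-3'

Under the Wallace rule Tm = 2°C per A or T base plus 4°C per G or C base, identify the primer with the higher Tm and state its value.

Primer A: A+T=13, G+C=5 → Tm = 2(13)+4(5) = 46°C
Primer B: A+T=13, G+C=3 → Tm = 2(13)+4(3) = 38°C
46°C vs 38°C → primer A is higher.

Primer A, 46°C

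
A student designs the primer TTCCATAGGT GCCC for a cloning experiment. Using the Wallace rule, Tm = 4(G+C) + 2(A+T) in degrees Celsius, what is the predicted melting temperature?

44°C

Base counts: T=4, G=3, C=5, A=2
AT pairs contribute 6, GC pairs contribute 8.
Tm = 2×6 + 4×8 = 44°C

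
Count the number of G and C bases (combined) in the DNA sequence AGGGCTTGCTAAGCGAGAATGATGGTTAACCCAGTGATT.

18

Scanning the sequence gives A=11, G=12, T=10, C=6.
Total G or C: 12 + 6 = 18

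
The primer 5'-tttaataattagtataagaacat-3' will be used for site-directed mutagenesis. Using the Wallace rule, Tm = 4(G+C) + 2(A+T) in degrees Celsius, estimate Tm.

Scanning the sequence gives T=9, C=1, G=2, A=11.
A+T = 20, G+C = 3
Tm = 2×20 + 4×3 = 52°C

52°C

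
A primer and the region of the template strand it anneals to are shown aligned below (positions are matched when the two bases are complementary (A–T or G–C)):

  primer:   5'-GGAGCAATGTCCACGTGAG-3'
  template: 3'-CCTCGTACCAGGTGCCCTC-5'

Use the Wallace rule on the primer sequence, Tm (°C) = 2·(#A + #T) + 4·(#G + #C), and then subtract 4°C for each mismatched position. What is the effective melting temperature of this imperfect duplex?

Primer base counts: A=5, T=3, G=7, C=4 → A+T=8, G+C=11
Perfect-match Tm = 2(8) + 4(11) = 16 + 44 = 60°C
Mismatches (positions where the bases are not complementary): 3 (at positions 7, 8, 16)
Effective Tm = 60 − 3×4 = 60 − 12 = 48°C

48°C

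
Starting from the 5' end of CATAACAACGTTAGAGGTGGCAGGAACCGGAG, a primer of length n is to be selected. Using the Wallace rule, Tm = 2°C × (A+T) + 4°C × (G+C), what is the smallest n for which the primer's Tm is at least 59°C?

First 20 bases: CATAACAACGTTAGAGGTGG → Tm = 58°C (< 59°C)
First 21 bases: CATAACAACGTTAGAGGTGGC → Tm = 62°C (≥ 59°C)
Each additional base adds 2°C (A/T) or 4°C (G/C), so Tm is non-decreasing in n; n = 21 is the first length to reach 59°C.

n = 21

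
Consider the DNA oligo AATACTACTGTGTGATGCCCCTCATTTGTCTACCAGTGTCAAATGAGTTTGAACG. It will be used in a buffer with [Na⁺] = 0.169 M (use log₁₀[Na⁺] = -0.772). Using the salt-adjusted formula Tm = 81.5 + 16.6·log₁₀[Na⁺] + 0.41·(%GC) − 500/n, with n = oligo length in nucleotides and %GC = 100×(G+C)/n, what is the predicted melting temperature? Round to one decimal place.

76.7°C

Length n = 55. Counting bases: C=12, G=11, A=14, T=18
G+C = 23, so %GC = 23/55 × 100 = 41.818%
Salt term: 16.6 × (-0.772) = -12.815
GC term: 0.41 × 41.818 = 17.145; length term: −500/55 = −9.091
Tm = 81.5 + (-12.815) + 17.145 − 9.091 = 76.739 → 76.7°C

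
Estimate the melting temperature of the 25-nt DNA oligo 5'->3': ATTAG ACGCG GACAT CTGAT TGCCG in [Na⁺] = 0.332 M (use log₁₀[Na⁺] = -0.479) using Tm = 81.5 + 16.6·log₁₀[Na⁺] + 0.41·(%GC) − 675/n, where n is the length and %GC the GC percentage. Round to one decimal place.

Length n = 25. Base counts: G=7, A=6, C=6, T=6
G+C = 13, so %GC = 13/25 × 100 = 52%
Salt term: 16.6 × (-0.479) = -7.951
GC term: 0.41 × 52 = 21.32; length term: −675/25 = −27
Tm = 81.5 + (-7.951) + 21.32 − 27 = 67.869 → 67.9°C

67.9°C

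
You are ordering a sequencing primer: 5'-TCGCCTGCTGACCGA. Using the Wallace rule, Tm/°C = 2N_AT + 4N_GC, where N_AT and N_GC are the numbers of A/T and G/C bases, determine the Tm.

50°C

Base counts: A=2, T=3, G=4, C=6
A+T = 5, G+C = 10
Tm = 2×5 + 4×10 = 50°C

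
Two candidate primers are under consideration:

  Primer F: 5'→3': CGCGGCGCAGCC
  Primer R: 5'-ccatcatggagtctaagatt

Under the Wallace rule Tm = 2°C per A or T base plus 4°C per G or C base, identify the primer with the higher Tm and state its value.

Primer F: A+T=1, G+C=11 → Tm = 2(1)+4(11) = 46°C
Primer R: A+T=12, G+C=8 → Tm = 2(12)+4(8) = 56°C
46°C vs 56°C → primer R is higher.

Primer R, 56°C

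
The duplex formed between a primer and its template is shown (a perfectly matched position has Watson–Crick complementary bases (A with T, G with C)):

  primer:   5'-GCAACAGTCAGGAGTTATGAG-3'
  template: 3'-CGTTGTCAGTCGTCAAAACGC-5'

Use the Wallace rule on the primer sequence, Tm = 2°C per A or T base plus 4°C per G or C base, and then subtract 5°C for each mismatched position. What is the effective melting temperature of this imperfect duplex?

47°C

Primer base counts: A=7, T=4, G=7, C=3 → A+T=11, G+C=10
Perfect-match Tm = 2(11) + 4(10) = 22 + 40 = 62°C
Mismatches (positions where the bases are not complementary): 3 (at positions 12, 17, 20)
Effective Tm = 62 − 3×5 = 62 − 15 = 47°C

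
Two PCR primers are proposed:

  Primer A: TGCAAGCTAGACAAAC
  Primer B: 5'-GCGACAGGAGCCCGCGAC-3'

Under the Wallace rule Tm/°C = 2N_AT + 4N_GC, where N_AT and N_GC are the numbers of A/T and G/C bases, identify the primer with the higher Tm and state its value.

Primer B, 64°C

Primer A: A+T=9, G+C=7 → Tm = 2(9)+4(7) = 46°C
Primer B: A+T=4, G+C=14 → Tm = 2(4)+4(14) = 64°C
46°C vs 64°C → primer B is higher.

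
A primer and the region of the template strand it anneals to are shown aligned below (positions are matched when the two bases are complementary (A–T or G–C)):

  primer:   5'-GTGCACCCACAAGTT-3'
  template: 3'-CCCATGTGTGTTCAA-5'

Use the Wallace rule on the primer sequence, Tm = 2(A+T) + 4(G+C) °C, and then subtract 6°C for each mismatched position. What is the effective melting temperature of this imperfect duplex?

Primer base counts: A=4, T=3, G=3, C=5 → A+T=7, G+C=8
Perfect-match Tm = 2(7) + 4(8) = 14 + 32 = 46°C
Mismatches (positions where the bases are not complementary): 3 (at positions 2, 4, 7)
Effective Tm = 46 − 3×6 = 46 − 18 = 28°C

28°C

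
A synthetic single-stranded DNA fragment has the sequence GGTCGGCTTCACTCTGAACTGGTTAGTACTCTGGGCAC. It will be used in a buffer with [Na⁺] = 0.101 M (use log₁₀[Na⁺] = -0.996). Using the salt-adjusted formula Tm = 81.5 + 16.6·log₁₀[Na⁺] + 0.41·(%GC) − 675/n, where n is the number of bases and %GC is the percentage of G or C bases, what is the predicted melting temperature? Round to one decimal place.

Length n = 38. Scanning the sequence gives C=10, G=11, T=11, A=6.
G+C = 21, so %GC = 21/38 × 100 = 55.263%
Salt term: 16.6 × (-0.996) = -16.534
GC term: 0.41 × 55.263 = 22.658; length term: −675/38 = −17.763
Tm = 81.5 + (-16.534) + 22.658 − 17.763 = 69.861 → 69.9°C

69.9°C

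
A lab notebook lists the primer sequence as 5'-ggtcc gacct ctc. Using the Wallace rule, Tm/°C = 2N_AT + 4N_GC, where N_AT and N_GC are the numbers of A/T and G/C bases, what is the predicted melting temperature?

T=3, C=6, A=1, G=3
So N_AT = 4 and N_GC = 9.
Tm = 4·9 + 2·4 = 36 + 8 = 44°C

44°C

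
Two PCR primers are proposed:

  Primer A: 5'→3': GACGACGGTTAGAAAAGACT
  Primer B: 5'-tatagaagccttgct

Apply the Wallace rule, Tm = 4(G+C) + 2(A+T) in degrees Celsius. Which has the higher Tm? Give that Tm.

Primer A, 58°C

Primer A: A+T=11, G+C=9 → Tm = 2(11)+4(9) = 58°C
Primer B: A+T=9, G+C=6 → Tm = 2(9)+4(6) = 42°C
58°C vs 42°C → primer A is higher.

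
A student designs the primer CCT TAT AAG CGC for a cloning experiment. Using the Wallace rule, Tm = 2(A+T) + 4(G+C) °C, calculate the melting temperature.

36°C

G=2, A=3, C=4, T=3
AT pairs contribute 6, GC pairs contribute 6.
Tm = 2×6 + 4×6 = 36°C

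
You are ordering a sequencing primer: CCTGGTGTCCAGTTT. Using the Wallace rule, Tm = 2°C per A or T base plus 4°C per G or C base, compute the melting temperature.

Base counts: C=4, A=1, G=4, T=6
So N_AT = 7 and N_GC = 8.
Tm = 2×7 + 4×8 = 46°C

46°C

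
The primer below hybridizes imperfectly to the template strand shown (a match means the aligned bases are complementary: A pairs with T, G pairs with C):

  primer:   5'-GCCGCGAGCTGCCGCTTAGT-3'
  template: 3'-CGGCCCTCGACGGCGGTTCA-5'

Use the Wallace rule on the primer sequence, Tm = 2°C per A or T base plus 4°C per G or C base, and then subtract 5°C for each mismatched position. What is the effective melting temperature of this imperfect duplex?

53°C

Primer base counts: A=2, T=4, G=7, C=7 → A+T=6, G+C=14
Perfect-match Tm = 2(6) + 4(14) = 12 + 56 = 68°C
Mismatches (positions where the bases are not complementary): 3 (at positions 5, 16, 17)
Effective Tm = 68 − 3×5 = 68 − 15 = 53°C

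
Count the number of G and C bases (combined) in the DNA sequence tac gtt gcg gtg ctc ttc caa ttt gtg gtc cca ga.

18

Counting bases: T=12, A=5, C=9, G=9
Total G or C: 9 + 9 = 18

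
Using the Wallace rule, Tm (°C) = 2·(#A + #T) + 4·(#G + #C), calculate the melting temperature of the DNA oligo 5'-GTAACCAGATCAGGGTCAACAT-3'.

Scanning the sequence gives T=4, G=5, C=5, A=8.
A+T = 12, G+C = 10
Tm = 2×12 + 4×10 = 64°C

64°C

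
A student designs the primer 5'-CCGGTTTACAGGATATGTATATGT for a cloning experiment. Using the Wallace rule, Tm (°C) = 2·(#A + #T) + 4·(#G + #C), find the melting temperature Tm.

66°C

Scanning the sequence gives A=6, G=6, C=3, T=9.
A+T = 15, G+C = 9
Tm = 4·9 + 2·15 = 36 + 30 = 66°C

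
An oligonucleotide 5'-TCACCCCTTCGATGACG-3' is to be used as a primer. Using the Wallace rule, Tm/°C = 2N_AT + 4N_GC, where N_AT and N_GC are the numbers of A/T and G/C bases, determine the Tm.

54°C

Counting bases: C=7, A=3, G=3, T=4
AT pairs contribute 7, GC pairs contribute 10.
Tm = 2×7 + 4×10 = 54°C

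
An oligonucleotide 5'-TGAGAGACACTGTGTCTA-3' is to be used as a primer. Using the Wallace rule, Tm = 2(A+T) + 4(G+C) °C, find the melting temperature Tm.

52°C

C=3, G=5, T=5, A=5
AT pairs contribute 10, GC pairs contribute 8.
Tm = 4·8 + 2·10 = 32 + 20 = 52°C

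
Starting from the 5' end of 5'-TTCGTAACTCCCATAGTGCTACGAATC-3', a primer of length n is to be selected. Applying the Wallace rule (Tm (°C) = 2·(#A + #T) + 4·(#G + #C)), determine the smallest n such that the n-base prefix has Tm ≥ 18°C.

n = 7

First 6 bases: TTCGTA → Tm = 16°C (< 18°C)
First 7 bases: TTCGTAA → Tm = 18°C (≥ 18°C)
Each additional base adds 2°C (A/T) or 4°C (G/C), so Tm is non-decreasing in n; n = 7 is the first length to reach 18°C.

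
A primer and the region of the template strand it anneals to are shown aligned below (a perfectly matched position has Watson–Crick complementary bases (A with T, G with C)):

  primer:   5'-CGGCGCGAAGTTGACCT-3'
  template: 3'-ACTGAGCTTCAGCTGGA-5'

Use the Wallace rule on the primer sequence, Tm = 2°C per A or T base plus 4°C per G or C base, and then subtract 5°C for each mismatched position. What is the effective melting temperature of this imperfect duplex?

36°C

Primer base counts: A=3, T=3, G=6, C=5 → A+T=6, G+C=11
Perfect-match Tm = 2(6) + 4(11) = 12 + 44 = 56°C
Mismatches (positions where the bases are not complementary): 4 (at positions 1, 3, 5, 12)
Effective Tm = 56 − 4×5 = 56 − 20 = 36°C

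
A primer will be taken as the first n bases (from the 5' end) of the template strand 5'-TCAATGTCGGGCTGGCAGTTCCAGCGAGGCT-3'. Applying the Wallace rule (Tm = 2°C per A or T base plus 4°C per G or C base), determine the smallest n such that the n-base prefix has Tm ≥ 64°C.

n = 21

First 20 bases: TCAATGTCGGGCTGGCAGTT → Tm = 62°C (< 64°C)
First 21 bases: TCAATGTCGGGCTGGCAGTTC → Tm = 66°C (≥ 64°C)
Each additional base adds 2°C (A/T) or 4°C (G/C), so Tm is non-decreasing in n; n = 21 is the first length to reach 64°C.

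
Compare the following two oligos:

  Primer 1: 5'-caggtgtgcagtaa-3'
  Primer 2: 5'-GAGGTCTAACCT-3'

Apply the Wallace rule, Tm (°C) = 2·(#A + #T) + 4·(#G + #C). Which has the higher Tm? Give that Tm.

Primer 1: A+T=7, G+C=7 → Tm = 2(7)+4(7) = 42°C
Primer 2: A+T=6, G+C=6 → Tm = 2(6)+4(6) = 36°C
42°C vs 36°C → primer 1 is higher.

Primer 1, 42°C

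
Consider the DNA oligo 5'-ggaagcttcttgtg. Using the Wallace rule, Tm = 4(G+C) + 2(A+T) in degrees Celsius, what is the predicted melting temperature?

42°C

Base counts: T=5, C=2, G=5, A=2
AT pairs contribute 7, GC pairs contribute 7.
Tm = 2×7 + 4×7 = 42°C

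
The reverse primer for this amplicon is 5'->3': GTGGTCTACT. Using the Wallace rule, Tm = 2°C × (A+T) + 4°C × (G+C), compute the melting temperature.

30°C

Counting bases: C=2, G=3, A=1, T=4
So N_AT = 5 and N_GC = 5.
Tm = 2(5) + 4(5) = 10 + 20 = 30°C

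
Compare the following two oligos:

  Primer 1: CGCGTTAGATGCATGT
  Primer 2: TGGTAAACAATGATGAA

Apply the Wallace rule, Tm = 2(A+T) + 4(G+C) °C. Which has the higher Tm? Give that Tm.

Primer 1: A+T=8, G+C=8 → Tm = 2(8)+4(8) = 48°C
Primer 2: A+T=12, G+C=5 → Tm = 2(12)+4(5) = 44°C
48°C vs 44°C → primer 1 is higher.

Primer 1, 48°C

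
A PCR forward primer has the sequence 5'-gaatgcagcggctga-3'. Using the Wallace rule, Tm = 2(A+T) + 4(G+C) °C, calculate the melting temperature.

T=2, C=3, A=4, G=6
So N_AT = 6 and N_GC = 9.
Tm = 2(6) + 4(9) = 12 + 36 = 48°C

48°C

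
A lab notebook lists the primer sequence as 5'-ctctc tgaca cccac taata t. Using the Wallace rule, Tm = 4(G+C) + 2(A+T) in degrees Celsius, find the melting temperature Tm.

Base counts: A=6, G=1, C=8, T=6
AT pairs contribute 12, GC pairs contribute 9.
Tm = 4·9 + 2·12 = 36 + 24 = 60°C

60°C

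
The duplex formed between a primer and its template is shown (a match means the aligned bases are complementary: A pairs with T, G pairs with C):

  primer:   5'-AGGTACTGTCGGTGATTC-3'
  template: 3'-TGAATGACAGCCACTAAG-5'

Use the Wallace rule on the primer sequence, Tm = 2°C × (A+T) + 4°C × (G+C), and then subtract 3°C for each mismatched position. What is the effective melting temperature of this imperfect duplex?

48°C

Primer base counts: A=3, T=6, G=6, C=3 → A+T=9, G+C=9
Perfect-match Tm = 2(9) + 4(9) = 18 + 36 = 54°C
Mismatches (positions where the bases are not complementary): 2 (at positions 2, 3)
Effective Tm = 54 − 2×3 = 54 − 6 = 48°C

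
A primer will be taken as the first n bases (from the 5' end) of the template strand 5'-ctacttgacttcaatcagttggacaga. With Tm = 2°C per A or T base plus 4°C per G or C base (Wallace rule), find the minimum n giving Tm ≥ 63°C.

n = 23

First 22 bases: CTACTTGACTTCAATCAGTTGG → Tm = 62°C (< 63°C)
First 23 bases: CTACTTGACTTCAATCAGTTGGA → Tm = 64°C (≥ 63°C)
Each additional base adds 2°C (A/T) or 4°C (G/C), so Tm is non-decreasing in n; n = 23 is the first length to reach 63°C.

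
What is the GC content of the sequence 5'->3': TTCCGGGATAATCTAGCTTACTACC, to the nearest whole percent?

44%

Base counts: C=7, G=4, A=6, T=8
G+C = 4 + 7 = 11 out of 25 bases
%GC = 11/25 × 100 = 44% ≈ 44%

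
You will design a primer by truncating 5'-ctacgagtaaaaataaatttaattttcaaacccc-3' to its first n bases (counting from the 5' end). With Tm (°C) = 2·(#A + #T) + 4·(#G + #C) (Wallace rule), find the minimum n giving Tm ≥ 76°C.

n = 32

First 31 bases: CTACGAGTAAAAATAAATTTAATTTTCAAAC → Tm = 74°C (< 76°C)
First 32 bases: CTACGAGTAAAAATAAATTTAATTTTCAAACC → Tm = 78°C (≥ 76°C)
Each additional base adds 2°C (A/T) or 4°C (G/C), so Tm is non-decreasing in n; n = 32 is the first length to reach 76°C.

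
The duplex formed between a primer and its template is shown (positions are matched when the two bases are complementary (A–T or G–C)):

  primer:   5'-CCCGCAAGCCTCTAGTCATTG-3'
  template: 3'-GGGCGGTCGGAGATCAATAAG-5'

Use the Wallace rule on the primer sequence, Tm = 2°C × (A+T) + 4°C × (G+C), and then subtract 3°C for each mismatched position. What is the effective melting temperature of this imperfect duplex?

Primer base counts: A=4, T=5, G=4, C=8 → A+T=9, G+C=12
Perfect-match Tm = 2(9) + 4(12) = 18 + 48 = 66°C
Mismatches (positions where the bases are not complementary): 3 (at positions 6, 17, 21)
Effective Tm = 66 − 3×3 = 66 − 9 = 57°C

57°C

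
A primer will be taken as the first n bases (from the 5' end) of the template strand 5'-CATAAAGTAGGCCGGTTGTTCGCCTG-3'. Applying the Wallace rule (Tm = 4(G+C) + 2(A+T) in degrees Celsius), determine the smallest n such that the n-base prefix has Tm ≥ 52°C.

First 17 bases: CATAAAGTAGGCCGGTT → Tm = 50°C (< 52°C)
First 18 bases: CATAAAGTAGGCCGGTTG → Tm = 54°C (≥ 52°C)
Each additional base adds 2°C (A/T) or 4°C (G/C), so Tm is non-decreasing in n; n = 18 is the first length to reach 52°C.

n = 18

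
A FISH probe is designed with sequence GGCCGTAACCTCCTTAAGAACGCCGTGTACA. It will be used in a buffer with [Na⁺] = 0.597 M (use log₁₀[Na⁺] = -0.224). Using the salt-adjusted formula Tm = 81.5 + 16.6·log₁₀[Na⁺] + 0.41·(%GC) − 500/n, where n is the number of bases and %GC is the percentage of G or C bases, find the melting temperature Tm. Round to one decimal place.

Length n = 31. Base counts: T=6, A=8, G=7, C=10
G+C = 17, so %GC = 17/31 × 100 = 54.839%
Salt term: 16.6 × (-0.224) = -3.718
GC term: 0.41 × 54.839 = 22.484; length term: −500/31 = −16.129
Tm = 81.5 + (-3.718) + 22.484 − 16.129 = 84.137 → 84.1°C

84.1°C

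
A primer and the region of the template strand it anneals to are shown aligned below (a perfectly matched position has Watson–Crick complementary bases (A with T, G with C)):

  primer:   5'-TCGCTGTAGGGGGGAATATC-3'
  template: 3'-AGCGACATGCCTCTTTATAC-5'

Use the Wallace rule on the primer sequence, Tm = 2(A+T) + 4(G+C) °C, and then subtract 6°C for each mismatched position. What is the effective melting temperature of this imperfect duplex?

38°C

Primer base counts: A=4, T=5, G=8, C=3 → A+T=9, G+C=11
Perfect-match Tm = 2(9) + 4(11) = 18 + 44 = 62°C
Mismatches (positions where the bases are not complementary): 4 (at positions 9, 12, 14, 20)
Effective Tm = 62 − 4×6 = 62 − 24 = 38°C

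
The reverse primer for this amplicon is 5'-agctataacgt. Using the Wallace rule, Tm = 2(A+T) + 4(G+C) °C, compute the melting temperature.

Scanning the sequence gives G=2, T=3, C=2, A=4.
A+T = 7, G+C = 4
Tm = 4·4 + 2·7 = 16 + 14 = 30°C

30°C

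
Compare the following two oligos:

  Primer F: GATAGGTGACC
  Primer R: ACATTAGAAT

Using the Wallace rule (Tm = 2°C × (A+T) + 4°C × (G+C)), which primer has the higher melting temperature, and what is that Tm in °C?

Primer F, 34°C

Primer F: A+T=5, G+C=6 → Tm = 2(5)+4(6) = 34°C
Primer R: A+T=8, G+C=2 → Tm = 2(8)+4(2) = 24°C
34°C vs 24°C → primer F is higher.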